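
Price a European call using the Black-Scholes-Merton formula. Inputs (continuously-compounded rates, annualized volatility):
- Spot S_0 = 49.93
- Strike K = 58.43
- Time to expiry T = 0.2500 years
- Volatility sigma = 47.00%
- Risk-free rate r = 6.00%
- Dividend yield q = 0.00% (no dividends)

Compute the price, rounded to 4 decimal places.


d1 = (ln(S/K) + (r - q + 0.5*sigma^2) * T) / (sigma * sqrt(T)) = -0.48763801
d2 = d1 - sigma * sqrt(T) = -0.72263801
exp(-rT) = 0.98511194; exp(-qT) = 1.00000000
C = S_0 * exp(-qT) * N(d1) - K * exp(-rT) * N(d2)
N(d1) = 0.31290313; N(d2) = 0.23495116
C = 49.9300 * 1.00000000 * 0.31290313 - 58.4300 * 0.98511194 * 0.23495116 = 2.0994

Answer: Price = 2.0994


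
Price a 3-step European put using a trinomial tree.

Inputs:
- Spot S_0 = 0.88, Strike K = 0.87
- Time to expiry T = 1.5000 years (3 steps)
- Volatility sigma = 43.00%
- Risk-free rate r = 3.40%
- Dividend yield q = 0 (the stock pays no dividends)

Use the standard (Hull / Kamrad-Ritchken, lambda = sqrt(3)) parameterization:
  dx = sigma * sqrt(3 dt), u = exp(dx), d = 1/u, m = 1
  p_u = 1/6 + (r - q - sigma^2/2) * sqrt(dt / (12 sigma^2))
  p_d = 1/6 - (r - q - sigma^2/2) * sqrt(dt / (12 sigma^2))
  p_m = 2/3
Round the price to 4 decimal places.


dt = T/N = 0.500000; dx = sigma*sqrt(3*dt) = 0.526640
u = exp(dx) = 1.693234; d = 1/u = 0.590586
p_u = 0.138920, p_m = 0.666667, p_d = 0.194413
Discount per step: exp(-r*dt) = 0.983144
Stock lattice S(k, j) with j the centered position index:
  k=0: S(0,+0) = 0.8800
  k=1: S(1,-1) = 0.5197; S(1,+0) = 0.8800; S(1,+1) = 1.4900
  k=2: S(2,-2) = 0.3069; S(2,-1) = 0.5197; S(2,+0) = 0.8800; S(2,+1) = 1.4900; S(2,+2) = 2.5230
  k=3: S(3,-3) = 0.1813; S(3,-2) = 0.3069; S(3,-1) = 0.5197; S(3,+0) = 0.8800; S(3,+1) = 1.4900; S(3,+2) = 2.5230; S(3,+3) = 4.2720
Terminal payoffs V(N, j) = max(K - S_T, 0):
  V(3,-3) = 0.688728; V(3,-2) = 0.563063; V(3,-1) = 0.350284; V(3,+0) = 0.000000; V(3,+1) = 0.000000; V(3,+2) = 0.000000; V(3,+3) = 0.000000
Backward induction: V(k, j) = exp(-r*dt) * [p_u * V(k+1, j+1) + p_m * V(k+1, j) + p_d * V(k+1, j-1)]
  V(2,-2) = exp(-r*dt) * [p_u*0.350284 + p_m*0.563063 + p_d*0.688728] = 0.548530
  V(2,-1) = exp(-r*dt) * [p_u*0.000000 + p_m*0.350284 + p_d*0.563063] = 0.337208
  V(2,+0) = exp(-r*dt) * [p_u*0.000000 + p_m*0.000000 + p_d*0.350284] = 0.066952
  V(2,+1) = exp(-r*dt) * [p_u*0.000000 + p_m*0.000000 + p_d*0.000000] = 0.000000
  V(2,+2) = exp(-r*dt) * [p_u*0.000000 + p_m*0.000000 + p_d*0.000000] = 0.000000
  V(1,-1) = exp(-r*dt) * [p_u*0.066952 + p_m*0.337208 + p_d*0.548530] = 0.335004
  V(1,+0) = exp(-r*dt) * [p_u*0.000000 + p_m*0.066952 + p_d*0.337208] = 0.108335
  V(1,+1) = exp(-r*dt) * [p_u*0.000000 + p_m*0.000000 + p_d*0.066952] = 0.012797
  V(0,+0) = exp(-r*dt) * [p_u*0.012797 + p_m*0.108335 + p_d*0.335004] = 0.136785

Answer: Price = V(0,0) = 0.1368


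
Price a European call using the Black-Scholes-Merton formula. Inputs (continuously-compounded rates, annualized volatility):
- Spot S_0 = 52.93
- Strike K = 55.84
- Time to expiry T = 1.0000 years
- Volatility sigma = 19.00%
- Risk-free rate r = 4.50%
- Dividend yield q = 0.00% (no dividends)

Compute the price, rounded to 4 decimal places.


Answer: Price = 3.8007

Derivation:
d1 = (ln(S/K) + (r - q + 0.5*sigma^2) * T) / (sigma * sqrt(T)) = 0.05015699
d2 = d1 - sigma * sqrt(T) = -0.13984301
exp(-rT) = 0.95599748; exp(-qT) = 1.00000000
C = S_0 * exp(-qT) * N(d1) - K * exp(-rT) * N(d2)
N(d1) = 0.52000136; N(d2) = 0.44439201
C = 52.9300 * 1.00000000 * 0.52000136 - 55.8400 * 0.95599748 * 0.44439201 = 3.8007


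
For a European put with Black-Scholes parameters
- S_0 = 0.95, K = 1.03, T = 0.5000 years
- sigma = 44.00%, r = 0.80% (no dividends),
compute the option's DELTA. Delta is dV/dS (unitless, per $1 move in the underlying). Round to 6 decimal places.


Answer: Delta = -0.536432

Derivation:
d1 = -0.0914485021; d2 = -0.4025754858
phi(d1) = 0.3972776202; exp(-qT) = 1.0000000000; exp(-rT) = 0.9960079893
N(-d1) = 0.5364318880
Delta = -exp(-qT) * N(-d1) = -1.0000000000 * 0.5364318880 = -0.536432


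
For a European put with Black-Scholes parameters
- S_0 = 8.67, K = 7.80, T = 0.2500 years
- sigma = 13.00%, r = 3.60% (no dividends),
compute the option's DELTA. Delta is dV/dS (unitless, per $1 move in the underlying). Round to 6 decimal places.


d1 = 1.7978085707; d2 = 1.7328085707
phi(d1) = 0.0792620076; exp(-qT) = 1.0000000000; exp(-rT) = 0.9910403788
N(-d1) = 0.0361036743
Delta = -exp(-qT) * N(-d1) = -1.0000000000 * 0.0361036743 = -0.036104

Answer: Delta = -0.036104


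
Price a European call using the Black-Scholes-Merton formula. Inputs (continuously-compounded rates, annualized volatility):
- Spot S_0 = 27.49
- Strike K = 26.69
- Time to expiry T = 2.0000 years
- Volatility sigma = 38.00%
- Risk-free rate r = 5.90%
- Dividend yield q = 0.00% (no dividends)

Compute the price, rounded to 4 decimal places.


d1 = (ln(S/K) + (r - q + 0.5*sigma^2) * T) / (sigma * sqrt(T)) = 0.54323169
d2 = d1 - sigma * sqrt(T) = 0.00583054
exp(-rT) = 0.88869605; exp(-qT) = 1.00000000
C = S_0 * exp(-qT) * N(d1) - K * exp(-rT) * N(d2)
N(d1) = 0.70651486; N(d2) = 0.50232604
C = 27.4900 * 1.00000000 * 0.70651486 - 26.6900 * 0.88869605 * 0.50232604 = 7.5073

Answer: Price = 7.5073


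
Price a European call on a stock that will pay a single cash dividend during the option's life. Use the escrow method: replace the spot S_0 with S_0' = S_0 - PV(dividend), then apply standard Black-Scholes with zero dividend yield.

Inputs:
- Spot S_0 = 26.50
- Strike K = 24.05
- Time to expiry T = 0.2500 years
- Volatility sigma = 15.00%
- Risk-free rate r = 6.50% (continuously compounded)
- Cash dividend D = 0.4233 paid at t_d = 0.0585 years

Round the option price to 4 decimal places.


PV(D) = D * exp(-r * t_d) = 0.4233 * 0.99620472 = 0.42169346
S_0' = S_0 - PV(D) = 26.5000 - 0.42169346 = 26.07830654
d1 = (ln(S_0'/K) + (r + sigma^2/2)*T) / (sigma*sqrt(T)) = 1.33375074
d2 = d1 - sigma*sqrt(T) = 1.25875074
exp(-rT) = 0.98388132
N(d1) = 0.90885722; N(d2) = 0.89593981
C = S_0' * N(d1) - K * exp(-rT) * N(d2) = 26.07830654 * 0.90885722 - 24.0500 * 0.98388132 * 0.89593981 = 2.5014

Answer: Price = 2.5014


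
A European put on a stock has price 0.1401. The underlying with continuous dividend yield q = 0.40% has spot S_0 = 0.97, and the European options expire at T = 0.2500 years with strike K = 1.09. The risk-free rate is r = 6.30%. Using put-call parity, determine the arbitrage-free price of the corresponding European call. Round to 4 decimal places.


Put-call parity: C - P = S_0 * exp(-qT) - K * exp(-rT).
S_0 * exp(-qT) = 0.9700 * 0.99900050 = 0.96903048
K * exp(-rT) = 1.0900 * 0.98437338 = 1.07296699
C = P + S*exp(-qT) - K*exp(-rT)
C = 0.1401 + 0.96903048 - 1.07296699 = 0.0362

Answer: Call price = 0.0362


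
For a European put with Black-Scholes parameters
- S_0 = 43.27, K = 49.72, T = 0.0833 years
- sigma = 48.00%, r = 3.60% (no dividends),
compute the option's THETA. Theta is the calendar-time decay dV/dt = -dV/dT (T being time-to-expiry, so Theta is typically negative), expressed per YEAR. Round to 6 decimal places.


d1 = -0.9120548744; d2 = -1.0505912234
phi(d1) = 0.2631948675; exp(-qT) = 1.0000000000; exp(-rT) = 0.9970056919
Theta = -S*exp(-qT)*phi(d1)*sigma/(2*sqrt(T)) + r*K*exp(-rT)*N(-d2) - q*S*exp(-qT)*N(-d1)
N(-d1) = 0.8191300842; N(-d2) = 0.8532768131; sqrt(T) = 0.2886173938
Term 1 = -43.2700 * 1.0000000000 * 0.2631948675 * 0.4800 / (2 * 0.2886173938) = -9.4700670117
Term 2 = 0.0360 * 49.7200 * 0.9970056919 * 0.8532768131 = 1.5227240348
Term 3 = 0 (no dividend yield, q = 0)
Theta = -9.4700670117 + (1.5227240348) + (0.0000000000) = -7.947343

Answer: Theta = -7.947343


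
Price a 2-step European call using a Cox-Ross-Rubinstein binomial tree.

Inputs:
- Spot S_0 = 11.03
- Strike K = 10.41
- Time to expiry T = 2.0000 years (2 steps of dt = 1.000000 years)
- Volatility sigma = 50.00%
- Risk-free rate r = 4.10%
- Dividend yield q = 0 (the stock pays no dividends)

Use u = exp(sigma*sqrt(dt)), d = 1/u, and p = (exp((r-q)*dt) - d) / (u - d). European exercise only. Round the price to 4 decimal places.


dt = T/N = 1.000000
u = exp(sigma*sqrt(dt)) = 1.648721; d = 1/u = 0.606531
p = (exp((r-q)*dt) - d) / (u - d) = 0.417698
Discount per step: exp(-r*dt) = 0.959829
Stock lattice S(k, i) with i counting down-moves:
  k=0: S(0,0) = 11.0300
  k=1: S(1,0) = 18.1854; S(1,1) = 6.6900
  k=2: S(2,0) = 29.9826; S(2,1) = 11.0300; S(2,2) = 4.0577
Terminal payoffs V(N, i) = max(S_T - K, 0):
  V(2,0) = 19.572649; V(2,1) = 0.620000; V(2,2) = 0.000000
Backward induction: V(k, i) = exp(-r*dt) * [p * V(k+1, i) + (1-p) * V(k+1, i+1)].
  V(1,0) = exp(-r*dt) * [p*19.572649 + (1-p)*0.620000] = 8.193574
  V(1,1) = exp(-r*dt) * [p*0.620000 + (1-p)*0.000000] = 0.248570
  V(0,0) = exp(-r*dt) * [p*8.193574 + (1-p)*0.248570] = 3.423889

Answer: Price = V(0,0) = 3.4239


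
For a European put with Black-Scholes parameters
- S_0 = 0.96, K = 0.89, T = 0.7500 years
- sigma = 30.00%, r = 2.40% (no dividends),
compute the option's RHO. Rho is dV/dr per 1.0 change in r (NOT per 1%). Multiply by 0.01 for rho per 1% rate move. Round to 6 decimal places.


d1 = 0.4906007806; d2 = 0.2307931595
phi(d1) = 0.3537081658; exp(-qT) = 1.0000000000; exp(-rT) = 0.9821610324
N(-d2) = 0.4087377479
Rho = -K*T*exp(-rT)*N(-d2) = -0.8900 * 0.7500 * 0.9821610324 * 0.4087377479 = -0.267965

Answer: Rho = -0.267965


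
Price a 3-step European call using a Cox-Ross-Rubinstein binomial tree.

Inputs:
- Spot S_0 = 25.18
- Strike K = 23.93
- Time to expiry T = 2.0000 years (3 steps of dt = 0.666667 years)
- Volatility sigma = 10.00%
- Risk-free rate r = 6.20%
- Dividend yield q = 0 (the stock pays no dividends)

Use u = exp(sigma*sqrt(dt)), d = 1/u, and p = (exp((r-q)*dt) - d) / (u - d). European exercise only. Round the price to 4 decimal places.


dt = T/N = 0.666667
u = exp(sigma*sqrt(dt)) = 1.085076; d = 1/u = 0.921595
p = (exp((r-q)*dt) - d) / (u - d) = 0.737730
Discount per step: exp(-r*dt) = 0.959509
Stock lattice S(k, i) with i counting down-moves:
  k=0: S(0,0) = 25.1800
  k=1: S(1,0) = 27.3222; S(1,1) = 23.2058
  k=2: S(2,0) = 29.6467; S(2,1) = 25.1800; S(2,2) = 21.3863
  k=3: S(3,0) = 32.1689; S(3,1) = 27.3222; S(3,2) = 23.2058; S(3,3) = 19.7095
Terminal payoffs V(N, i) = max(S_T - K, 0):
  V(3,0) = 8.238863; V(3,1) = 3.392204; V(3,2) = 0.000000; V(3,3) = 0.000000
Backward induction: V(k, i) = exp(-r*dt) * [p * V(k+1, i) + (1-p) * V(k+1, i+1)].
  V(2,0) = exp(-r*dt) * [p*8.238863 + (1-p)*3.392204] = 6.685600
  V(2,1) = exp(-r*dt) * [p*3.392204 + (1-p)*0.000000] = 2.401200
  V(2,2) = exp(-r*dt) * [p*0.000000 + (1-p)*0.000000] = 0.000000
  V(1,0) = exp(-r*dt) * [p*6.685600 + (1-p)*2.401200] = 5.336723
  V(1,1) = exp(-r*dt) * [p*2.401200 + (1-p)*0.000000] = 1.699710
  V(0,0) = exp(-r*dt) * [p*5.336723 + (1-p)*1.699710] = 4.205378

Answer: Price = V(0,0) = 4.2054


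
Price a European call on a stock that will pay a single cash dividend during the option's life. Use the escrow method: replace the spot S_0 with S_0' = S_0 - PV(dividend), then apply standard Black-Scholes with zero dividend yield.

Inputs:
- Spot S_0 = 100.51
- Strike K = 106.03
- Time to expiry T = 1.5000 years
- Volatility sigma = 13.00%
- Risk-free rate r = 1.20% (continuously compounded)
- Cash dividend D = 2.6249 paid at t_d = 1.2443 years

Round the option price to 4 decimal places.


Answer: Price = 3.7750

Derivation:
PV(D) = D * exp(-r * t_d) = 2.6249 * 0.98517932 = 2.58599721
S_0' = S_0 - PV(D) = 100.5100 - 2.58599721 = 97.92400279
d1 = (ln(S_0'/K) + (r + sigma^2/2)*T) / (sigma*sqrt(T)) = -0.30684806
d2 = d1 - sigma*sqrt(T) = -0.46606490
exp(-rT) = 0.98216103
N(d1) = 0.37947951; N(d2) = 0.32058452
C = S_0' * N(d1) - K * exp(-rT) * N(d2) = 97.92400279 * 0.37947951 - 106.0300 * 0.98216103 * 0.32058452 = 3.7750


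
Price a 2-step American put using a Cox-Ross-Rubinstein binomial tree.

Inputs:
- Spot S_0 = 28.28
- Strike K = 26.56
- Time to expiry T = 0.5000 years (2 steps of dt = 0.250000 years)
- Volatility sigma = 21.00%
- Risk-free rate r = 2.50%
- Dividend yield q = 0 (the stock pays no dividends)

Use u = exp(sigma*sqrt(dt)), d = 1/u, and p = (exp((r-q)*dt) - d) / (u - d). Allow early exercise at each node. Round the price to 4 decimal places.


Answer: Price = V(0,0) = 0.8851

Derivation:
dt = T/N = 0.250000
u = exp(sigma*sqrt(dt)) = 1.110711; d = 1/u = 0.900325
p = (exp((r-q)*dt) - d) / (u - d) = 0.503574
Discount per step: exp(-r*dt) = 0.993769
Stock lattice S(k, i) with i counting down-moves:
  k=0: S(0,0) = 28.2800
  k=1: S(1,0) = 31.4109; S(1,1) = 25.4612
  k=2: S(2,0) = 34.8884; S(2,1) = 28.2800; S(2,2) = 22.9233
Terminal payoffs V(N, i) = max(K - S_T, 0):
  V(2,0) = 0.000000; V(2,1) = 0.000000; V(2,2) = 3.636678
Backward induction: V(k, i) = exp(-r*dt) * [p * V(k+1, i) + (1-p) * V(k+1, i+1)]; then take max(V_cont, immediate exercise) for American.
  V(1,0) = exp(-r*dt) * [p*0.000000 + (1-p)*0.000000] = 0.000000; exercise = 0.000000; V(1,0) = max -> 0.000000
  V(1,1) = exp(-r*dt) * [p*0.000000 + (1-p)*3.636678] = 1.794092; exercise = 1.098823; V(1,1) = max -> 1.794092
  V(0,0) = exp(-r*dt) * [p*0.000000 + (1-p)*1.794092] = 0.885084; exercise = 0.000000; V(0,0) = max -> 0.885084


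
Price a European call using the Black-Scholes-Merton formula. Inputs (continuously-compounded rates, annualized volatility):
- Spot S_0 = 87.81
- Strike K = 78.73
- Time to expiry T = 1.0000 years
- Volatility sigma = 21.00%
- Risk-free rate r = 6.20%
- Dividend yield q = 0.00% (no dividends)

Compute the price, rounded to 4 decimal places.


d1 = (ln(S/K) + (r - q + 0.5*sigma^2) * T) / (sigma * sqrt(T)) = 0.92000530
d2 = d1 - sigma * sqrt(T) = 0.71000530
exp(-rT) = 0.93988289; exp(-qT) = 1.00000000
C = S_0 * exp(-qT) * N(d1) - K * exp(-rT) * N(d2)
N(d1) = 0.82121500; N(d2) = 0.76114957
C = 87.8100 * 1.00000000 * 0.82121500 - 78.7300 * 0.93988289 * 0.76114957 = 15.7881

Answer: Price = 15.7881


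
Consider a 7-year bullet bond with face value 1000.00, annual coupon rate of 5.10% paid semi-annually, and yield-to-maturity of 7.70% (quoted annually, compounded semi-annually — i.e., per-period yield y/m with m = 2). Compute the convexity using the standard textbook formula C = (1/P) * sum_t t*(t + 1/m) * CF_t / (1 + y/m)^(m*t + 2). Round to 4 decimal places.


Answer: Convexity = 38.4563

Derivation:
Coupon per period c = face * coupon_rate / m = 25.500000
Periods per year m = 2; per-period yield y/m = 0.038500
Number of cashflows N = 14
Cashflows (t years, CF_t, discount factor 1/(1+y/m)^(m*t), PV):
  t = 0.5000: CF_t = 25.500000, DF = 0.962927, PV = 24.554646
  t = 1.0000: CF_t = 25.500000, DF = 0.927229, PV = 23.644339
  t = 1.5000: CF_t = 25.500000, DF = 0.892854, PV = 22.767780
  t = 2.0000: CF_t = 25.500000, DF = 0.859754, PV = 21.923716
  t = 2.5000: CF_t = 25.500000, DF = 0.827880, PV = 21.110945
  t = 3.0000: CF_t = 25.500000, DF = 0.797188, PV = 20.328305
  t = 3.5000: CF_t = 25.500000, DF = 0.767635, PV = 19.574680
  t = 4.0000: CF_t = 25.500000, DF = 0.739176, PV = 18.848994
  t = 4.5000: CF_t = 25.500000, DF = 0.711773, PV = 18.150211
  t = 5.0000: CF_t = 25.500000, DF = 0.685386, PV = 17.477333
  t = 5.5000: CF_t = 25.500000, DF = 0.659977, PV = 16.829401
  t = 6.0000: CF_t = 25.500000, DF = 0.635509, PV = 16.205490
  t = 6.5000: CF_t = 25.500000, DF = 0.611949, PV = 15.604709
  t = 7.0000: CF_t = 1025.500000, DF = 0.589263, PV = 604.288950
Price P = sum_t PV_t = 861.309500
Convexity numerator sum_t t*(t + 1/m) * CF_t / (1+y/m)^(m*t + 2):
  t = 0.5000: term = 11.383890
  t = 1.0000: term = 32.885575
  t = 1.5000: term = 63.332835
  t = 2.0000: term = 101.641527
  t = 2.5000: term = 146.810101
  t = 3.0000: term = 197.914436
  t = 3.5000: term = 254.102951
  t = 4.0000: term = 314.592002
  t = 4.5000: term = 378.661533
  t = 5.0000: term = 445.650978
  t = 5.5000: term = 514.955391
  t = 6.0000: term = 586.021804
  t = 6.5000: term = 658.345792
  t = 7.0000: term = 29416.496981
Convexity = (1/P) * sum = 33122.795795 / 861.309500 = 38.456322


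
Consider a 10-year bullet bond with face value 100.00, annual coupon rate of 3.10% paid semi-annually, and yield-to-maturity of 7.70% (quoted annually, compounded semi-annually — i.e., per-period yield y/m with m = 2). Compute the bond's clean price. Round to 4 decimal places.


Coupon per period c = face * coupon_rate / m = 1.550000
Periods per year m = 2; per-period yield y/m = 0.038500
Number of cashflows N = 20
Cashflows (t years, CF_t, discount factor 1/(1+y/m)^(m*t), PV):
  t = 0.5000: CF_t = 1.550000, DF = 0.962927, PV = 1.492537
  t = 1.0000: CF_t = 1.550000, DF = 0.927229, PV = 1.437205
  t = 1.5000: CF_t = 1.550000, DF = 0.892854, PV = 1.383924
  t = 2.0000: CF_t = 1.550000, DF = 0.859754, PV = 1.332618
  t = 2.5000: CF_t = 1.550000, DF = 0.827880, PV = 1.283214
  t = 3.0000: CF_t = 1.550000, DF = 0.797188, PV = 1.235642
  t = 3.5000: CF_t = 1.550000, DF = 0.767635, PV = 1.189833
  t = 4.0000: CF_t = 1.550000, DF = 0.739176, PV = 1.145723
  t = 4.5000: CF_t = 1.550000, DF = 0.711773, PV = 1.103248
  t = 5.0000: CF_t = 1.550000, DF = 0.685386, PV = 1.062348
  t = 5.5000: CF_t = 1.550000, DF = 0.659977, PV = 1.022964
  t = 6.0000: CF_t = 1.550000, DF = 0.635509, PV = 0.985040
  t = 6.5000: CF_t = 1.550000, DF = 0.611949, PV = 0.948522
  t = 7.0000: CF_t = 1.550000, DF = 0.589263, PV = 0.913357
  t = 7.5000: CF_t = 1.550000, DF = 0.567417, PV = 0.879497
  t = 8.0000: CF_t = 1.550000, DF = 0.546381, PV = 0.846891
  t = 8.5000: CF_t = 1.550000, DF = 0.526126, PV = 0.815495
  t = 9.0000: CF_t = 1.550000, DF = 0.506621, PV = 0.785262
  t = 9.5000: CF_t = 1.550000, DF = 0.487839, PV = 0.756150
  t = 10.0000: CF_t = 101.550000, DF = 0.469753, PV = 47.703463
Price P = sum_t PV_t = 68.322934

Answer: Price = 68.3229


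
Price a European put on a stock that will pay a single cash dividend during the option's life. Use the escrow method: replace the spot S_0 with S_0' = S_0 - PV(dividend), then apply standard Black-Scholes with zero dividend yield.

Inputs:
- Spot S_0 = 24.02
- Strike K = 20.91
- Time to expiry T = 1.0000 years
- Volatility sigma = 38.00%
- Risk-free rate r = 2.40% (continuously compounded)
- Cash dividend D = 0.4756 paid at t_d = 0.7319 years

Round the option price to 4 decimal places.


PV(D) = D * exp(-r * t_d) = 0.4756 * 0.98258778 = 0.46731875
S_0' = S_0 - PV(D) = 24.0200 - 0.46731875 = 23.55268125
d1 = (ln(S_0'/K) + (r + sigma^2/2)*T) / (sigma*sqrt(T)) = 0.56634777
d2 = d1 - sigma*sqrt(T) = 0.18634777
exp(-rT) = 0.97628571
N(-d1) = 0.28557869; N(-d2) = 0.42608602
P = K * exp(-rT) * N(-d2) - S_0' * N(-d1) = 20.9100 * 0.97628571 * 0.42608602 - 23.55268125 * 0.28557869 = 1.9720

Answer: Price = 1.9720


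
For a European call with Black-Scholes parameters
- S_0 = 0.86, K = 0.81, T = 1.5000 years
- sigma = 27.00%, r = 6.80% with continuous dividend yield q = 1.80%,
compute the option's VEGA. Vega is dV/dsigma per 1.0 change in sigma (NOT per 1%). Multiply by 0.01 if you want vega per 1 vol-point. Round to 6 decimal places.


Answer: Vega = 0.347026

Derivation:
d1 = 0.5732808220; d2 = 0.2425997067
phi(d1) = 0.3384888984; exp(-qT) = 0.9733612415; exp(-rT) = 0.9030295517
Vega = S * exp(-qT) * phi(d1) * sqrt(T) = 0.8600 * 0.9733612415 * 0.3384888984 * 1.2247448714 = 0.347026


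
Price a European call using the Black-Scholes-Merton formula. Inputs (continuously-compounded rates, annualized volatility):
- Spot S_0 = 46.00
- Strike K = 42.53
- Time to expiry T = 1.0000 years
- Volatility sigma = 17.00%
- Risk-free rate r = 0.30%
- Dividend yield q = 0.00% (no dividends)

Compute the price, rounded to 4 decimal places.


Answer: Price = 5.1289

Derivation:
d1 = (ln(S/K) + (r - q + 0.5*sigma^2) * T) / (sigma * sqrt(T)) = 0.56400992
d2 = d1 - sigma * sqrt(T) = 0.39400992
exp(-rT) = 0.99700450; exp(-qT) = 1.00000000
C = S_0 * exp(-qT) * N(d1) - K * exp(-rT) * N(d2)
N(d1) = 0.71362631; N(d2) = 0.65321314
C = 46.0000 * 1.00000000 * 0.71362631 - 42.5300 * 0.99700450 * 0.65321314 = 5.1289


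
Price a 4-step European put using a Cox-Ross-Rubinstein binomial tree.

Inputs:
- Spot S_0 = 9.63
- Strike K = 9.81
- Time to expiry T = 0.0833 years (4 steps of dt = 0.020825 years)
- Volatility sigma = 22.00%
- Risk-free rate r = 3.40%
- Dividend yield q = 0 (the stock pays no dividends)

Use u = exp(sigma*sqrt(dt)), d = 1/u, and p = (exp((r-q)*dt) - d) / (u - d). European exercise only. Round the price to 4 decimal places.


Answer: Price = V(0,0) = 0.3381

Derivation:
dt = T/N = 0.020825
u = exp(sigma*sqrt(dt)) = 1.032257; d = 1/u = 0.968751
p = (exp((r-q)*dt) - d) / (u - d) = 0.503217
Discount per step: exp(-r*dt) = 0.999292
Stock lattice S(k, i) with i counting down-moves:
  k=0: S(0,0) = 9.6300
  k=1: S(1,0) = 9.9406; S(1,1) = 9.3291
  k=2: S(2,0) = 10.2613; S(2,1) = 9.6300; S(2,2) = 9.0375
  k=3: S(3,0) = 10.5923; S(3,1) = 9.9406; S(3,2) = 9.3291; S(3,3) = 8.7551
  k=4: S(4,0) = 10.9340; S(4,1) = 10.2613; S(4,2) = 9.6300; S(4,3) = 9.0375; S(4,4) = 8.4815
Terminal payoffs V(N, i) = max(K - S_T, 0):
  V(4,0) = 0.000000; V(4,1) = 0.000000; V(4,2) = 0.180000; V(4,3) = 0.772457; V(4,4) = 1.328464
Backward induction: V(k, i) = exp(-r*dt) * [p * V(k+1, i) + (1-p) * V(k+1, i+1)].
  V(3,0) = exp(-r*dt) * [p*0.000000 + (1-p)*0.000000] = 0.000000
  V(3,1) = exp(-r*dt) * [p*0.000000 + (1-p)*0.180000] = 0.089358
  V(3,2) = exp(-r*dt) * [p*0.180000 + (1-p)*0.772457] = 0.473987
  V(3,3) = exp(-r*dt) * [p*0.772457 + (1-p)*1.328464] = 1.047929
  V(2,0) = exp(-r*dt) * [p*0.000000 + (1-p)*0.089358] = 0.044360
  V(2,1) = exp(-r*dt) * [p*0.089358 + (1-p)*0.473987] = 0.280236
  V(2,2) = exp(-r*dt) * [p*0.473987 + (1-p)*1.047929] = 0.758574
  V(1,0) = exp(-r*dt) * [p*0.044360 + (1-p)*0.280236] = 0.161425
  V(1,1) = exp(-r*dt) * [p*0.280236 + (1-p)*0.758574] = 0.517500
  V(0,0) = exp(-r*dt) * [p*0.161425 + (1-p)*0.517500] = 0.338078


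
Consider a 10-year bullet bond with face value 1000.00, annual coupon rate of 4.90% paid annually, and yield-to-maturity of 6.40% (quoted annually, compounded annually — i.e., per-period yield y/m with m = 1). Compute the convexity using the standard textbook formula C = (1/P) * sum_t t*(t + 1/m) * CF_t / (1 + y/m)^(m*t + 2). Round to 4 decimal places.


Coupon per period c = face * coupon_rate / m = 49.000000
Periods per year m = 1; per-period yield y/m = 0.064000
Number of cashflows N = 10
Cashflows (t years, CF_t, discount factor 1/(1+y/m)^(m*t), PV):
  t = 1.0000: CF_t = 49.000000, DF = 0.939850, PV = 46.052632
  t = 2.0000: CF_t = 49.000000, DF = 0.883317, PV = 43.282548
  t = 3.0000: CF_t = 49.000000, DF = 0.830185, PV = 40.679087
  t = 4.0000: CF_t = 49.000000, DF = 0.780249, PV = 38.232225
  t = 5.0000: CF_t = 49.000000, DF = 0.733317, PV = 35.932542
  t = 6.0000: CF_t = 49.000000, DF = 0.689208, PV = 33.771186
  t = 7.0000: CF_t = 49.000000, DF = 0.647752, PV = 31.739836
  t = 8.0000: CF_t = 49.000000, DF = 0.608789, PV = 29.830673
  t = 9.0000: CF_t = 49.000000, DF = 0.572170, PV = 28.036347
  t = 10.0000: CF_t = 1049.000000, DF = 0.537754, PV = 564.104038
Price P = sum_t PV_t = 891.661114
Convexity numerator sum_t t*(t + 1/m) * CF_t / (1+y/m)^(m*t + 2):
  t = 1.0000: term = 81.358174
  t = 2.0000: term = 229.393347
  t = 3.0000: term = 431.190502
  t = 4.0000: term = 675.423719
  t = 5.0000: term = 952.195093
  t = 6.0000: term = 1252.888280
  t = 7.0000: term = 1570.035439
  t = 8.0000: term = 1897.196422
  t = 9.0000: term = 2228.849180
  t = 10.0000: term = 54811.115127
Convexity = (1/P) * sum = 64129.645283 / 891.661114 = 71.921545

Answer: Convexity = 71.9215


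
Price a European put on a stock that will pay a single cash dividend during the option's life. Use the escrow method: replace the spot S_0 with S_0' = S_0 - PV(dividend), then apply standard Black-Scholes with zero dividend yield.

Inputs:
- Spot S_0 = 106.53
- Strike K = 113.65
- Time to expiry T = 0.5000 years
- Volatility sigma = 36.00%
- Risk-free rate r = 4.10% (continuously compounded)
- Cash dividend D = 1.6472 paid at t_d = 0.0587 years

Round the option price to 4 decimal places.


PV(D) = D * exp(-r * t_d) = 1.6472 * 0.99759619 = 1.64324045
S_0' = S_0 - PV(D) = 106.5300 - 1.64324045 = 104.88675955
d1 = (ln(S_0'/K) + (r + sigma^2/2)*T) / (sigma*sqrt(T)) = -0.10741055
d2 = d1 - sigma*sqrt(T) = -0.36196899
exp(-rT) = 0.97970870
N(-d1) = 0.54276836; N(-d2) = 0.64131240
P = K * exp(-rT) * N(-d2) - S_0' * N(-d1) = 113.6500 * 0.97970870 * 0.64131240 - 104.88675955 * 0.54276836 = 14.4770

Answer: Price = 14.4770


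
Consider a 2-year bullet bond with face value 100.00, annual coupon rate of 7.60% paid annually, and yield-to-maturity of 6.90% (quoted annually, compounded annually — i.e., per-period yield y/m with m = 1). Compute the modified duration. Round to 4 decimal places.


Coupon per period c = face * coupon_rate / m = 7.600000
Periods per year m = 1; per-period yield y/m = 0.069000
Number of cashflows N = 2
Cashflows (t years, CF_t, discount factor 1/(1+y/m)^(m*t), PV):
  t = 1.0000: CF_t = 7.600000, DF = 0.935454, PV = 7.109448
  t = 2.0000: CF_t = 107.600000, DF = 0.875074, PV = 94.157921
Price P = sum_t PV_t = 101.267369
First compute Macaulay numerator sum_t t * PV_t:
  t * PV_t at t = 1.0000: 7.109448
  t * PV_t at t = 2.0000: 188.315842
Macaulay duration D = 195.425290 / 101.267369 = 1.929795
Modified duration = D / (1 + y/m) = 1.929795 / (1 + 0.069000) = 1.805234

Answer: Modified duration = 1.8052


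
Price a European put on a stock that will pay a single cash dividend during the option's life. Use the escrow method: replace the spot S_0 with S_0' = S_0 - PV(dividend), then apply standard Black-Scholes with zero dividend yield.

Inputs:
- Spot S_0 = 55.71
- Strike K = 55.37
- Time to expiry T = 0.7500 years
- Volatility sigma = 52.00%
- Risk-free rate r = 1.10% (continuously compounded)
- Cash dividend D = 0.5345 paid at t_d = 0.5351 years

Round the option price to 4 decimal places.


PV(D) = D * exp(-r * t_d) = 0.5345 * 0.99413119 = 0.53136312
S_0' = S_0 - PV(D) = 55.7100 - 0.53136312 = 55.17863688
d1 = (ln(S_0'/K) + (r + sigma^2/2)*T) / (sigma*sqrt(T)) = 0.23579859
d2 = d1 - sigma*sqrt(T) = -0.21453462
exp(-rT) = 0.99178394
N(-d1) = 0.40679448; N(-d2) = 0.58493491
P = K * exp(-rT) * N(-d2) - S_0' * N(-d1) = 55.3700 * 0.99178394 * 0.58493491 - 55.17863688 * 0.40679448 = 9.6754

Answer: Price = 9.6754


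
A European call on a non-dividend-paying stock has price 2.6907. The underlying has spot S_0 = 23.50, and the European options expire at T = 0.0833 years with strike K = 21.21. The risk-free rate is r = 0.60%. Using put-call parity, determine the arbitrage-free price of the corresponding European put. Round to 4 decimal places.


Answer: Put price = 0.3901

Derivation:
Put-call parity: C - P = S_0 * exp(-qT) - K * exp(-rT).
S_0 * exp(-qT) = 23.5000 * 1.00000000 = 23.50000000
K * exp(-rT) = 21.2100 * 0.99950032 = 21.19940189
P = C - S*exp(-qT) + K*exp(-rT)
P = 2.6907 - 23.50000000 + 21.19940189 = 0.3901


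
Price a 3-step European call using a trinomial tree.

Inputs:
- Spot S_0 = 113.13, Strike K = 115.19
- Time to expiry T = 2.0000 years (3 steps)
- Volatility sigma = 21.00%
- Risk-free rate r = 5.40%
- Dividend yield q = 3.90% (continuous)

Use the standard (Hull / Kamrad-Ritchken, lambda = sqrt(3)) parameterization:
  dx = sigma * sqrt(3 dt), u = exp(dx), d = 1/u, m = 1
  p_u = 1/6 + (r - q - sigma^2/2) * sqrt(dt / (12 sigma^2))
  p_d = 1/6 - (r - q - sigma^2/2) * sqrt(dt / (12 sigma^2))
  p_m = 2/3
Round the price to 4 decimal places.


dt = T/N = 0.666667; dx = sigma*sqrt(3*dt) = 0.296985
u = exp(dx) = 1.345795; d = 1/u = 0.743055
p_u = 0.158754, p_m = 0.666667, p_d = 0.174580
Discount per step: exp(-r*dt) = 0.964640
Stock lattice S(k, j) with j the centered position index:
  k=0: S(0,+0) = 113.1300
  k=1: S(1,-1) = 84.0618; S(1,+0) = 113.1300; S(1,+1) = 152.2498
  k=2: S(2,-2) = 62.4626; S(2,-1) = 84.0618; S(2,+0) = 113.1300; S(2,+1) = 152.2498; S(2,+2) = 204.8970
  k=3: S(3,-3) = 46.4132; S(3,-2) = 62.4626; S(3,-1) = 84.0618; S(3,+0) = 113.1300; S(3,+1) = 152.2498; S(3,+2) = 204.8970; S(3,+3) = 275.7493
Terminal payoffs V(N, j) = max(S_T - K, 0):
  V(3,-3) = 0.000000; V(3,-2) = 0.000000; V(3,-1) = 0.000000; V(3,+0) = 0.000000; V(3,+1) = 37.059778; V(3,+2) = 89.706976; V(3,+3) = 160.559307
Backward induction: V(k, j) = exp(-r*dt) * [p_u * V(k+1, j+1) + p_m * V(k+1, j) + p_d * V(k+1, j-1)]
  V(2,-2) = exp(-r*dt) * [p_u*0.000000 + p_m*0.000000 + p_d*0.000000] = 0.000000
  V(2,-1) = exp(-r*dt) * [p_u*0.000000 + p_m*0.000000 + p_d*0.000000] = 0.000000
  V(2,+0) = exp(-r*dt) * [p_u*37.059778 + p_m*0.000000 + p_d*0.000000] = 5.675346
  V(2,+1) = exp(-r*dt) * [p_u*89.706976 + p_m*37.059778 + p_d*0.000000] = 37.570658
  V(2,+2) = exp(-r*dt) * [p_u*160.559307 + p_m*89.706976 + p_d*37.059778] = 88.519184
  V(1,-1) = exp(-r*dt) * [p_u*5.675346 + p_m*0.000000 + p_d*0.000000] = 0.869124
  V(1,+0) = exp(-r*dt) * [p_u*37.570658 + p_m*5.675346 + p_d*0.000000] = 9.403361
  V(1,+1) = exp(-r*dt) * [p_u*88.519184 + p_m*37.570658 + p_d*5.675346] = 38.673068
  V(0,+0) = exp(-r*dt) * [p_u*38.673068 + p_m*9.403361 + p_d*0.869124] = 12.116013

Answer: Price = V(0,0) = 12.1160


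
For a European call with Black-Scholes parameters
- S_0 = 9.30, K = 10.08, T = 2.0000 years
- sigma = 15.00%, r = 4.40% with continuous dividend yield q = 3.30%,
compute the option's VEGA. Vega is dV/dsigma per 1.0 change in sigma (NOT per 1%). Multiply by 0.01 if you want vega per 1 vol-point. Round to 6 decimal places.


Answer: Vega = 4.841470

Derivation:
d1 = -0.1698888270; d2 = -0.3820208613
phi(d1) = 0.3932264439; exp(-qT) = 0.9361308643; exp(-rT) = 0.9157608767
Vega = S * exp(-qT) * phi(d1) * sqrt(T) = 9.3000 * 0.9361308643 * 0.3932264439 * 1.4142135624 = 4.841470


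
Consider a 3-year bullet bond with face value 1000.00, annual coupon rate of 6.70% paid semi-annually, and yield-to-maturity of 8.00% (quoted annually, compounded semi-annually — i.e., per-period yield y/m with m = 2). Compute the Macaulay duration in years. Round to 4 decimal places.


Coupon per period c = face * coupon_rate / m = 33.500000
Periods per year m = 2; per-period yield y/m = 0.040000
Number of cashflows N = 6
Cashflows (t years, CF_t, discount factor 1/(1+y/m)^(m*t), PV):
  t = 0.5000: CF_t = 33.500000, DF = 0.961538, PV = 32.211538
  t = 1.0000: CF_t = 33.500000, DF = 0.924556, PV = 30.972633
  t = 1.5000: CF_t = 33.500000, DF = 0.888996, PV = 29.781378
  t = 2.0000: CF_t = 33.500000, DF = 0.854804, PV = 28.635940
  t = 2.5000: CF_t = 33.500000, DF = 0.821927, PV = 27.534558
  t = 3.0000: CF_t = 1033.500000, DF = 0.790315, PV = 816.790062
Price P = sum_t PV_t = 965.926110
Macaulay numerator sum_t t * PV_t:
  t * PV_t at t = 0.5000: 16.105769
  t * PV_t at t = 1.0000: 30.972633
  t * PV_t at t = 1.5000: 44.672067
  t * PV_t at t = 2.0000: 57.271881
  t * PV_t at t = 2.5000: 68.836395
  t * PV_t at t = 3.0000: 2450.370187
Macaulay duration D = (sum_t t * PV_t) / P = 2668.228932 / 965.926110 = 2.762353

Answer: Macaulay duration = 2.7624 years


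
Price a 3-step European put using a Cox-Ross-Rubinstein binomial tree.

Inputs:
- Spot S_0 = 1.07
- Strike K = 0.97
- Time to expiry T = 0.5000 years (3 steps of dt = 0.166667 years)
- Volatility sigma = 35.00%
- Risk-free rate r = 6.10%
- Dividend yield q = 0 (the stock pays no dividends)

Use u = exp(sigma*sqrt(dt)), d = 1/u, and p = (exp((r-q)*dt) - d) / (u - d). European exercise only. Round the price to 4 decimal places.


Answer: Price = V(0,0) = 0.0486

Derivation:
dt = T/N = 0.166667
u = exp(sigma*sqrt(dt)) = 1.153599; d = 1/u = 0.866852
p = (exp((r-q)*dt) - d) / (u - d) = 0.499975
Discount per step: exp(-r*dt) = 0.989885
Stock lattice S(k, i) with i counting down-moves:
  k=0: S(0,0) = 1.0700
  k=1: S(1,0) = 1.2344; S(1,1) = 0.9275
  k=2: S(2,0) = 1.4239; S(2,1) = 1.0700; S(2,2) = 0.8040
  k=3: S(3,0) = 1.6427; S(3,1) = 1.2344; S(3,2) = 0.9275; S(3,3) = 0.6970
Terminal payoffs V(N, i) = max(K - S_T, 0):
  V(3,0) = 0.000000; V(3,1) = 0.000000; V(3,2) = 0.042468; V(3,3) = 0.273022
Backward induction: V(k, i) = exp(-r*dt) * [p * V(k+1, i) + (1-p) * V(k+1, i+1)].
  V(2,0) = exp(-r*dt) * [p*0.000000 + (1-p)*0.000000] = 0.000000
  V(2,1) = exp(-r*dt) * [p*0.000000 + (1-p)*0.042468] = 0.021020
  V(2,2) = exp(-r*dt) * [p*0.042468 + (1-p)*0.273022] = 0.156155
  V(1,0) = exp(-r*dt) * [p*0.000000 + (1-p)*0.021020] = 0.010404
  V(1,1) = exp(-r*dt) * [p*0.021020 + (1-p)*0.156155] = 0.087695
  V(0,0) = exp(-r*dt) * [p*0.010404 + (1-p)*0.087695] = 0.048556


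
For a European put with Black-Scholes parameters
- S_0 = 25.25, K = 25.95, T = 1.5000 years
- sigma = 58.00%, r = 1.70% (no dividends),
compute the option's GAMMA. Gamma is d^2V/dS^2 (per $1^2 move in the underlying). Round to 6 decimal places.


Answer: Gamma = 0.020902

Derivation:
d1 = 0.3525780700; d2 = -0.3577739554
phi(d1) = 0.3749006652; exp(-qT) = 1.0000000000; exp(-rT) = 0.9748223790
Gamma = exp(-qT) * phi(d1) / (S * sigma * sqrt(T)) = 1.0000000000 * 0.3749006652 / (25.2500 * 0.5800 * 1.2247448714) = 0.020902


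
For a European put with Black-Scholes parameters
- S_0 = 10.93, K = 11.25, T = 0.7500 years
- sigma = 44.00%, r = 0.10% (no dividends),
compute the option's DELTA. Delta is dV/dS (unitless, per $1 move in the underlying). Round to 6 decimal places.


d1 = 0.1167642987; d2 = -0.2642868789
phi(d1) = 0.3962319591; exp(-qT) = 1.0000000000; exp(-rT) = 0.9992502812
N(-d1) = 0.4535234178
Delta = -exp(-qT) * N(-d1) = -1.0000000000 * 0.4535234178 = -0.453523

Answer: Delta = -0.453523


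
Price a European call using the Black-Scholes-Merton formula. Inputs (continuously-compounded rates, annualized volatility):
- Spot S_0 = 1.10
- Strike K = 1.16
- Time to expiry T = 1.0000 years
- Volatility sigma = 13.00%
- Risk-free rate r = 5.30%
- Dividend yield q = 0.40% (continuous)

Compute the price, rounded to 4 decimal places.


d1 = (ln(S/K) + (r - q + 0.5*sigma^2) * T) / (sigma * sqrt(T)) = 0.03338596
d2 = d1 - sigma * sqrt(T) = -0.09661404
exp(-rT) = 0.94838001; exp(-qT) = 0.99600799
C = S_0 * exp(-qT) * N(d1) - K * exp(-rT) * N(d2)
N(d1) = 0.51331660; N(d2) = 0.46151645
C = 1.1000 * 0.99600799 * 0.51331660 - 1.1600 * 0.94838001 * 0.46151645 = 0.0547

Answer: Price = 0.0547


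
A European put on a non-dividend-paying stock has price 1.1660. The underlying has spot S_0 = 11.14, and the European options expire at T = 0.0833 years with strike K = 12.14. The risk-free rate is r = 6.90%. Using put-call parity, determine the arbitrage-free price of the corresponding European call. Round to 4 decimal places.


Put-call parity: C - P = S_0 * exp(-qT) - K * exp(-rT).
S_0 * exp(-qT) = 11.1400 * 1.00000000 = 11.14000000
K * exp(-rT) = 12.1400 * 0.99426879 = 12.07042307
C = P + S*exp(-qT) - K*exp(-rT)
C = 1.1660 + 11.14000000 - 12.07042307 = 0.2356

Answer: Call price = 0.2356


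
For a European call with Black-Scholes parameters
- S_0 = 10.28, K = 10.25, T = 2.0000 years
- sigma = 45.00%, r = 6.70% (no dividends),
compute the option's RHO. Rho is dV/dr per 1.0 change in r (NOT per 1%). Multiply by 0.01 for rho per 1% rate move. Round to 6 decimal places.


Answer: Rho = 8.228803

Derivation:
d1 = 0.5333510887; d2 = -0.1030450143
phi(d1) = 0.3460506162; exp(-qT) = 1.0000000000; exp(-rT) = 0.8745900646
N(d2) = 0.4589636224
Rho = K*T*exp(-rT)*N(d2) = 10.2500 * 2.0000 * 0.8745900646 * 0.4589636224 = 8.228803


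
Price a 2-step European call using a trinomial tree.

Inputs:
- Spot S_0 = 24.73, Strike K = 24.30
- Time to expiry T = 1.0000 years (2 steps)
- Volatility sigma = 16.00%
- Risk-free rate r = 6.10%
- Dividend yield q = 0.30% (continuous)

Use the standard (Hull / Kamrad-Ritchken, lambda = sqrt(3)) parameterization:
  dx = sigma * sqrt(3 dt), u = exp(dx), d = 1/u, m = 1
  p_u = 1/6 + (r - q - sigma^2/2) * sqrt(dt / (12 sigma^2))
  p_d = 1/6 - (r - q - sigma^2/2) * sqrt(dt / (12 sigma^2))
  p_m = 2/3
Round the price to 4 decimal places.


dt = T/N = 0.500000; dx = sigma*sqrt(3*dt) = 0.195959
u = exp(dx) = 1.216477; d = 1/u = 0.822046
p_u = 0.224332, p_m = 0.666667, p_d = 0.109002
Discount per step: exp(-r*dt) = 0.969960
Stock lattice S(k, j) with j the centered position index:
  k=0: S(0,+0) = 24.7300
  k=1: S(1,-1) = 20.3292; S(1,+0) = 24.7300; S(1,+1) = 30.0835
  k=2: S(2,-2) = 16.7115; S(2,-1) = 20.3292; S(2,+0) = 24.7300; S(2,+1) = 30.0835; S(2,+2) = 36.5959
Terminal payoffs V(N, j) = max(S_T - K, 0):
  V(2,-2) = 0.000000; V(2,-1) = 0.000000; V(2,+0) = 0.430000; V(2,+1) = 5.783482; V(2,+2) = 12.295872
Backward induction: V(k, j) = exp(-r*dt) * [p_u * V(k+1, j+1) + p_m * V(k+1, j) + p_d * V(k+1, j-1)]
  V(1,-1) = exp(-r*dt) * [p_u*0.430000 + p_m*0.000000 + p_d*0.000000] = 0.093565
  V(1,+0) = exp(-r*dt) * [p_u*5.783482 + p_m*0.430000 + p_d*0.000000] = 1.536500
  V(1,+1) = exp(-r*dt) * [p_u*12.295872 + p_m*5.783482 + p_d*0.430000] = 6.460790
  V(0,+0) = exp(-r*dt) * [p_u*6.460790 + p_m*1.536500 + p_d*0.093565] = 2.409277

Answer: Price = V(0,0) = 2.4093


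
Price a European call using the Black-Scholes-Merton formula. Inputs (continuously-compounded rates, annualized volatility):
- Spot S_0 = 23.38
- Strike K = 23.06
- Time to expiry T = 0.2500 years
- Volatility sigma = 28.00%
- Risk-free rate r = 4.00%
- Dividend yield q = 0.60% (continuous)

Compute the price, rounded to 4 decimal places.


d1 = (ln(S/K) + (r - q + 0.5*sigma^2) * T) / (sigma * sqrt(T)) = 0.22915315
d2 = d1 - sigma * sqrt(T) = 0.08915315
exp(-rT) = 0.99004983; exp(-qT) = 0.99850112
C = S_0 * exp(-qT) * N(d1) - K * exp(-rT) * N(d2)
N(d1) = 0.59062506; N(d2) = 0.53551990
C = 23.3800 * 0.99850112 * 0.59062506 - 23.0600 * 0.99004983 * 0.53551990 = 1.5619

Answer: Price = 1.5619


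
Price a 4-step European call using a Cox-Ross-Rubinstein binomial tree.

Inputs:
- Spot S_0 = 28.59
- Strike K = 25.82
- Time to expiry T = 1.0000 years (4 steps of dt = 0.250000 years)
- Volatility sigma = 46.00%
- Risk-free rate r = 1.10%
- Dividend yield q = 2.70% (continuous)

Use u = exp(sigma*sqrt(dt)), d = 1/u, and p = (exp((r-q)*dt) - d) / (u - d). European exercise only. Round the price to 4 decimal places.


dt = T/N = 0.250000
u = exp(sigma*sqrt(dt)) = 1.258600; d = 1/u = 0.794534
p = (exp((r-q)*dt) - d) / (u - d) = 0.434150
Discount per step: exp(-r*dt) = 0.997254
Stock lattice S(k, i) with i counting down-moves:
  k=0: S(0,0) = 28.5900
  k=1: S(1,0) = 35.9834; S(1,1) = 22.7157
  k=2: S(2,0) = 45.2887; S(2,1) = 28.5900; S(2,2) = 18.0484
  k=3: S(3,0) = 57.0003; S(3,1) = 35.9834; S(3,2) = 22.7157; S(3,3) = 14.3401
  k=4: S(4,0) = 71.7406; S(4,1) = 45.2887; S(4,2) = 28.5900; S(4,3) = 18.0484; S(4,4) = 11.3937
Terminal payoffs V(N, i) = max(S_T - K, 0):
  V(4,0) = 45.920612; V(4,1) = 19.468675; V(4,2) = 2.770000; V(4,3) = 0.000000; V(4,4) = 0.000000
Backward induction: V(k, i) = exp(-r*dt) * [p * V(k+1, i) + (1-p) * V(k+1, i+1)].
  V(3,0) = exp(-r*dt) * [p*45.920612 + (1-p)*19.468675] = 30.867778
  V(3,1) = exp(-r*dt) * [p*19.468675 + (1-p)*2.770000] = 9.992212
  V(3,2) = exp(-r*dt) * [p*2.770000 + (1-p)*0.000000] = 1.199293
  V(3,3) = exp(-r*dt) * [p*0.000000 + (1-p)*0.000000] = 0.000000
  V(2,0) = exp(-r*dt) * [p*30.867778 + (1-p)*9.992212] = 19.003007
  V(2,1) = exp(-r*dt) * [p*9.992212 + (1-p)*1.199293] = 5.002961
  V(2,2) = exp(-r*dt) * [p*1.199293 + (1-p)*0.000000] = 0.519243
  V(1,0) = exp(-r*dt) * [p*19.003007 + (1-p)*5.002961] = 11.050648
  V(1,1) = exp(-r*dt) * [p*5.002961 + (1-p)*0.519243] = 2.459077
  V(0,0) = exp(-r*dt) * [p*11.050648 + (1-p)*2.459077] = 6.172110

Answer: Price = V(0,0) = 6.1721


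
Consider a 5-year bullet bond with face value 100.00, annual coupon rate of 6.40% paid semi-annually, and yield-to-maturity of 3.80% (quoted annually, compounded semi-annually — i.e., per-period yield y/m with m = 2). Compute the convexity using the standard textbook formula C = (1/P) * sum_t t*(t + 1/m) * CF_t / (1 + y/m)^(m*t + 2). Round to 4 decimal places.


Coupon per period c = face * coupon_rate / m = 3.200000
Periods per year m = 2; per-period yield y/m = 0.019000
Number of cashflows N = 10
Cashflows (t years, CF_t, discount factor 1/(1+y/m)^(m*t), PV):
  t = 0.5000: CF_t = 3.200000, DF = 0.981354, PV = 3.140334
  t = 1.0000: CF_t = 3.200000, DF = 0.963056, PV = 3.081780
  t = 1.5000: CF_t = 3.200000, DF = 0.945099, PV = 3.024318
  t = 2.0000: CF_t = 3.200000, DF = 0.927477, PV = 2.967927
  t = 2.5000: CF_t = 3.200000, DF = 0.910184, PV = 2.912588
  t = 3.0000: CF_t = 3.200000, DF = 0.893213, PV = 2.858281
  t = 3.5000: CF_t = 3.200000, DF = 0.876558, PV = 2.804986
  t = 4.0000: CF_t = 3.200000, DF = 0.860214, PV = 2.752685
  t = 4.5000: CF_t = 3.200000, DF = 0.844175, PV = 2.701359
  t = 5.0000: CF_t = 103.200000, DF = 0.828434, PV = 85.494437
Price P = sum_t PV_t = 111.738694
Convexity numerator sum_t t*(t + 1/m) * CF_t / (1+y/m)^(m*t + 2):
  t = 0.5000: term = 1.512159
  t = 1.0000: term = 4.451891
  t = 1.5000: term = 8.737764
  t = 2.0000: term = 14.291403
  t = 2.5000: term = 21.037395
  t = 3.0000: term = 28.903192
  t = 3.5000: term = 37.819028
  t = 4.0000: term = 47.717825
  t = 4.5000: term = 58.535115
  t = 5.0000: term = 2264.238565
Convexity = (1/P) * sum = 2487.244336 / 111.738694 = 22.259472

Answer: Convexity = 22.2595
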